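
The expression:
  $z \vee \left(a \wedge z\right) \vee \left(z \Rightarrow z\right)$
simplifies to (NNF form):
$\text{True}$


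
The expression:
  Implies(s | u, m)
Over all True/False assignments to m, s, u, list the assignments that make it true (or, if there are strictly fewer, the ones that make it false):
is false only for:
  m=False, s=False, u=True;
  m=False, s=True, u=False;
  m=False, s=True, u=True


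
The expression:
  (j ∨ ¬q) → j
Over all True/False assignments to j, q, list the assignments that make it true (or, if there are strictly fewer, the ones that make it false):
is false only for:
  j=False, q=False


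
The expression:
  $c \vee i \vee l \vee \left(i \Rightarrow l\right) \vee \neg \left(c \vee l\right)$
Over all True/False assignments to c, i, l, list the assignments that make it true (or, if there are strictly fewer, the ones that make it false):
is always true.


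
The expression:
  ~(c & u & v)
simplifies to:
~c | ~u | ~v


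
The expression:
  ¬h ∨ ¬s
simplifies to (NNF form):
¬h ∨ ¬s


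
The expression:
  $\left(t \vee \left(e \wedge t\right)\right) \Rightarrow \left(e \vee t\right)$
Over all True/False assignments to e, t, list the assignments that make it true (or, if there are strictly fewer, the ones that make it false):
is always true.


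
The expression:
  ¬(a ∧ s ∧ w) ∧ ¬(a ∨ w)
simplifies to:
¬a ∧ ¬w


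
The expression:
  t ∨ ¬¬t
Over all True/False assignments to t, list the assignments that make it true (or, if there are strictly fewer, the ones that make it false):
is true only for:
  t=True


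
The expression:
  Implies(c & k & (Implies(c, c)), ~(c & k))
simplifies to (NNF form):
~c | ~k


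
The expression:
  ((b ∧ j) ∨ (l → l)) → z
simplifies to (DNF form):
z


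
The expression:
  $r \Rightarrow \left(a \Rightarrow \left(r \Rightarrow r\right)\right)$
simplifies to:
$\text{True}$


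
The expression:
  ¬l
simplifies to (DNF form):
¬l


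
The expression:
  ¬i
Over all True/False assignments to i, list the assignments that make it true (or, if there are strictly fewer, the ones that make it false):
is true only for:
  i=False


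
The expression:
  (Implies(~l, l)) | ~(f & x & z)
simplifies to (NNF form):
l | ~f | ~x | ~z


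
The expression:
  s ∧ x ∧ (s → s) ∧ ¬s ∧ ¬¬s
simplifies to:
False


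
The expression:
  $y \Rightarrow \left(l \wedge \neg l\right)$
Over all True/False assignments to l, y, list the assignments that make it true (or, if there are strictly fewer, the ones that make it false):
is true only for:
  l=False, y=False;
  l=True, y=False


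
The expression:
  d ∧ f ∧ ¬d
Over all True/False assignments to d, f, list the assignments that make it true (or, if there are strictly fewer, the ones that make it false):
is never true.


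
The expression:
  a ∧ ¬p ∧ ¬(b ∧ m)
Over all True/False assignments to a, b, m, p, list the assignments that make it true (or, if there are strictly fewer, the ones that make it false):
is true only for:
  a=True, b=False, m=False, p=False;
  a=True, b=False, m=True, p=False;
  a=True, b=True, m=False, p=False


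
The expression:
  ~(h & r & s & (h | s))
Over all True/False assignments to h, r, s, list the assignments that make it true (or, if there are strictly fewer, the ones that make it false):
is false only for:
  h=True, r=True, s=True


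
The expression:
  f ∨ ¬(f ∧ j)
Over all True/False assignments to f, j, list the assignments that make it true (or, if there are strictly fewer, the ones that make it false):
is always true.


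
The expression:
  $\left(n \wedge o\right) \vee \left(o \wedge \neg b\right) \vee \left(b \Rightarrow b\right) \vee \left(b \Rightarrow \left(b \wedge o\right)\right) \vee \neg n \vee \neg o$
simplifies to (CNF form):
$\text{True}$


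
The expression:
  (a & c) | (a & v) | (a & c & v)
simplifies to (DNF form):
(a & c) | (a & v)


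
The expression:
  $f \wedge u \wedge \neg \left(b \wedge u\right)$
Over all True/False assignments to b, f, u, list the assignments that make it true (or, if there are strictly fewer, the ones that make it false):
is true only for:
  b=False, f=True, u=True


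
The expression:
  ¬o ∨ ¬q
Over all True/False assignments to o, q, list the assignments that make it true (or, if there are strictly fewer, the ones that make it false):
is false only for:
  o=True, q=True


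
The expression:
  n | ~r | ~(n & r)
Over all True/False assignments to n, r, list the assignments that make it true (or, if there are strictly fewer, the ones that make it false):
is always true.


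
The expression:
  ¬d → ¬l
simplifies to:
d ∨ ¬l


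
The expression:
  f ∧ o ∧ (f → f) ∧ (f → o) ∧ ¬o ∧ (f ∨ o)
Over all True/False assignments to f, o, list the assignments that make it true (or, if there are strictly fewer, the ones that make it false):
is never true.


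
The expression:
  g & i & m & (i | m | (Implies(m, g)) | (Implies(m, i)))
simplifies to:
g & i & m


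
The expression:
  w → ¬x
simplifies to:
¬w ∨ ¬x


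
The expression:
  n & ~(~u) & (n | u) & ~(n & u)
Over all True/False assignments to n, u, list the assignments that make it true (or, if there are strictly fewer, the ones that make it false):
is never true.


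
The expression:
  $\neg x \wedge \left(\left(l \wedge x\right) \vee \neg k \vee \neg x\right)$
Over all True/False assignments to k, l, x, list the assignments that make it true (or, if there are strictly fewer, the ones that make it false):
is true only for:
  k=False, l=False, x=False;
  k=False, l=True, x=False;
  k=True, l=False, x=False;
  k=True, l=True, x=False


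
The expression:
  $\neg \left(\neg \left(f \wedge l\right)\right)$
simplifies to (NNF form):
$f \wedge l$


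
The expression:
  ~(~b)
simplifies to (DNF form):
b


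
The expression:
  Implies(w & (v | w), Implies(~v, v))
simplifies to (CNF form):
v | ~w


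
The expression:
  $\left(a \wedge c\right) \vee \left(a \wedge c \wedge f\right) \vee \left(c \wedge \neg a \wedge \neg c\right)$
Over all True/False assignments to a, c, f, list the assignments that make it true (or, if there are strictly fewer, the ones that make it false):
is true only for:
  a=True, c=True, f=False;
  a=True, c=True, f=True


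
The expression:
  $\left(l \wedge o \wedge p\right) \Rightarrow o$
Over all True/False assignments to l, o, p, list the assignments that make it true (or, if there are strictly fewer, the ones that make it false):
is always true.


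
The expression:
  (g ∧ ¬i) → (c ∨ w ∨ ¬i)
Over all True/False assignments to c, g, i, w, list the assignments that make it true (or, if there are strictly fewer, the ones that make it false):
is always true.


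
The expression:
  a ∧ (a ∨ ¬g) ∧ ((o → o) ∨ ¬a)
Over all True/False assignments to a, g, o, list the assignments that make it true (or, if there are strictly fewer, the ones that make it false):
is true only for:
  a=True, g=False, o=False;
  a=True, g=False, o=True;
  a=True, g=True, o=False;
  a=True, g=True, o=True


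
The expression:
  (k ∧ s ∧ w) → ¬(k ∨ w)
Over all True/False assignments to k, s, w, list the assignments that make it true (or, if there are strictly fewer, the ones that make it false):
is false only for:
  k=True, s=True, w=True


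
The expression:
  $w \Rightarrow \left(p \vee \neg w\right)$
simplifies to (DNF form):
$p \vee \neg w$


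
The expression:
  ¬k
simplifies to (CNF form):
¬k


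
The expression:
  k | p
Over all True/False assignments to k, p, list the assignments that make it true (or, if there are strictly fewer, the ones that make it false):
is false only for:
  k=False, p=False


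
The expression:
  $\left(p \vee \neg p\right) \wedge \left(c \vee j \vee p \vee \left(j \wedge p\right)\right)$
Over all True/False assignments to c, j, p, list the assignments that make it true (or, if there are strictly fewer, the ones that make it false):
is false only for:
  c=False, j=False, p=False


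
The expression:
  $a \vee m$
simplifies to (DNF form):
$a \vee m$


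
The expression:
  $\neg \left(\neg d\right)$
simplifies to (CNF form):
$d$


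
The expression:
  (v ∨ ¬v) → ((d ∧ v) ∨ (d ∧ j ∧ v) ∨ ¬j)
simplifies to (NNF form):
(d ∧ v) ∨ ¬j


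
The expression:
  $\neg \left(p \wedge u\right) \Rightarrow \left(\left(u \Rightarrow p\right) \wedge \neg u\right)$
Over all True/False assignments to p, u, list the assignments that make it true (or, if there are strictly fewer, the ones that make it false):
is false only for:
  p=False, u=True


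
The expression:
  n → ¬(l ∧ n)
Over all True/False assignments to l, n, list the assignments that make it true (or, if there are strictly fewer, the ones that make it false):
is false only for:
  l=True, n=True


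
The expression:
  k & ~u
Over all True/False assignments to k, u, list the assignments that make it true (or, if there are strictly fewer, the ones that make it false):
is true only for:
  k=True, u=False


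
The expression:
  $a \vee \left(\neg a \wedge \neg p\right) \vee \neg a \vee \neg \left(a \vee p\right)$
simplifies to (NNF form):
$\text{True}$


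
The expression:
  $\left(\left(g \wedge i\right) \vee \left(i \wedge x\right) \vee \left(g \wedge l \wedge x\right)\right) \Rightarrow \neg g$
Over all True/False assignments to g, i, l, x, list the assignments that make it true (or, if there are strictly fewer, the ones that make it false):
is false only for:
  g=True, i=False, l=True, x=True;
  g=True, i=True, l=False, x=False;
  g=True, i=True, l=False, x=True;
  g=True, i=True, l=True, x=False;
  g=True, i=True, l=True, x=True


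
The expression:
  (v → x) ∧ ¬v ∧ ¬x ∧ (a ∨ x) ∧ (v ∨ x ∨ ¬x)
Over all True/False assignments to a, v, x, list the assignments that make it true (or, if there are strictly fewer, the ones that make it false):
is true only for:
  a=True, v=False, x=False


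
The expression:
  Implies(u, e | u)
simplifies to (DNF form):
True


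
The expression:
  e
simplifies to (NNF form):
e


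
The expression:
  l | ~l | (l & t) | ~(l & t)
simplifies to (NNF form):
True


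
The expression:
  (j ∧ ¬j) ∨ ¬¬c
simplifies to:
c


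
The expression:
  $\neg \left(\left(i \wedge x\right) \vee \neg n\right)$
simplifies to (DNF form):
$\left(n \wedge \neg i\right) \vee \left(n \wedge \neg x\right)$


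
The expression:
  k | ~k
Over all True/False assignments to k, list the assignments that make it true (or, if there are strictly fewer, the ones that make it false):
is always true.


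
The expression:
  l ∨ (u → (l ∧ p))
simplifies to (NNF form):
l ∨ ¬u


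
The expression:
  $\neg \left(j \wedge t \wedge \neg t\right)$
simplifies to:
$\text{True}$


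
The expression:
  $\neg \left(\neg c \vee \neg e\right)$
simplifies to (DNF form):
$c \wedge e$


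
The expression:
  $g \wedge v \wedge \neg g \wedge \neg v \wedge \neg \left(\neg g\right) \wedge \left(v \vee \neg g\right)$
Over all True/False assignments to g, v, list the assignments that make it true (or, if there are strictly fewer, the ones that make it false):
is never true.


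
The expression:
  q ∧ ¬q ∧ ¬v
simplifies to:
False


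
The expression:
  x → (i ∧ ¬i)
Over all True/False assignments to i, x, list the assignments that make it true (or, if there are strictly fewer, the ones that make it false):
is true only for:
  i=False, x=False;
  i=True, x=False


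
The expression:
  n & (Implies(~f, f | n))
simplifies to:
n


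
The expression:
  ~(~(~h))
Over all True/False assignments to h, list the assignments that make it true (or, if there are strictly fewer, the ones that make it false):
is true only for:
  h=False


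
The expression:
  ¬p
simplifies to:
¬p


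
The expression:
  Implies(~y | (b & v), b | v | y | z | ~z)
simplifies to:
True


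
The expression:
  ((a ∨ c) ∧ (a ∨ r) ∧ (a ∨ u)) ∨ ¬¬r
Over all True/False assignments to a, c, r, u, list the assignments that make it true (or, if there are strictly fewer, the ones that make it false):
is false only for:
  a=False, c=False, r=False, u=False;
  a=False, c=False, r=False, u=True;
  a=False, c=True, r=False, u=False;
  a=False, c=True, r=False, u=True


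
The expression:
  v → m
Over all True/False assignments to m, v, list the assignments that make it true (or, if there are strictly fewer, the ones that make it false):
is false only for:
  m=False, v=True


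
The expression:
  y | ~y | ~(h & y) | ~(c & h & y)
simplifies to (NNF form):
True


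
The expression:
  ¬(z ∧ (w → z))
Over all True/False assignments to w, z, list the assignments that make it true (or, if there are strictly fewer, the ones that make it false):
is true only for:
  w=False, z=False;
  w=True, z=False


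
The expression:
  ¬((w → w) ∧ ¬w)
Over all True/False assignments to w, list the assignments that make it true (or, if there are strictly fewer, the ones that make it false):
is true only for:
  w=True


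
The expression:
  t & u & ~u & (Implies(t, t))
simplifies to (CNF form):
False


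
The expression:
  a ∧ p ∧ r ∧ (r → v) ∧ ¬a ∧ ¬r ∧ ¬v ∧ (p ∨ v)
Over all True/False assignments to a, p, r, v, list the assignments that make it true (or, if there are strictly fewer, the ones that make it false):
is never true.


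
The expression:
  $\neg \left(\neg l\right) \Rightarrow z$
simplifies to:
$z \vee \neg l$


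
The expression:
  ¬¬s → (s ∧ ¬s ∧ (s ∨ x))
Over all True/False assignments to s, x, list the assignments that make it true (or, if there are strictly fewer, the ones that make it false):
is true only for:
  s=False, x=False;
  s=False, x=True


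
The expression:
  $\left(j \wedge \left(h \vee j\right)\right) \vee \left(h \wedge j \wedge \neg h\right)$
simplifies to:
$j$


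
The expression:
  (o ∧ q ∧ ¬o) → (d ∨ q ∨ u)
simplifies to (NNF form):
True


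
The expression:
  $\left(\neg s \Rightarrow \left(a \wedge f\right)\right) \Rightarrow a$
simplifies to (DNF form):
$a \vee \neg s$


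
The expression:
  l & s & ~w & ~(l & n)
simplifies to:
l & s & ~n & ~w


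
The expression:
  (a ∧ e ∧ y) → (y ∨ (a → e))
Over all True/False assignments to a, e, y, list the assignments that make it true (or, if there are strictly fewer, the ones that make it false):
is always true.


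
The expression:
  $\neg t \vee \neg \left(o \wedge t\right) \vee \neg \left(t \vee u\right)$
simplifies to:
$\neg o \vee \neg t$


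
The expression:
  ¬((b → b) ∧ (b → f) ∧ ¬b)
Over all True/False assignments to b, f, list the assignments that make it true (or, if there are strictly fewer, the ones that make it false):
is true only for:
  b=True, f=False;
  b=True, f=True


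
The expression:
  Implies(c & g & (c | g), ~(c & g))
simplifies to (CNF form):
~c | ~g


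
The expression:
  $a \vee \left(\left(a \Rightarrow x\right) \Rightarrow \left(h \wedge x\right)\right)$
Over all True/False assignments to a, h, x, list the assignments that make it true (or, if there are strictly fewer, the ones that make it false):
is false only for:
  a=False, h=False, x=False;
  a=False, h=False, x=True;
  a=False, h=True, x=False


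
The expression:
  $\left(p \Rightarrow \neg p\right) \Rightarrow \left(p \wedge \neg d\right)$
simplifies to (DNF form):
$p$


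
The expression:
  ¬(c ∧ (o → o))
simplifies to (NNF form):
¬c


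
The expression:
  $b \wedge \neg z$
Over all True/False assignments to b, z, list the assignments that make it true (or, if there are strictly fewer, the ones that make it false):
is true only for:
  b=True, z=False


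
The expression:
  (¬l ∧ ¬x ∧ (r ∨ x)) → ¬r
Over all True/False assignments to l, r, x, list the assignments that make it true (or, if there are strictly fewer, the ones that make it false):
is false only for:
  l=False, r=True, x=False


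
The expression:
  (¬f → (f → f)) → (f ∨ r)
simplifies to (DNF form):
f ∨ r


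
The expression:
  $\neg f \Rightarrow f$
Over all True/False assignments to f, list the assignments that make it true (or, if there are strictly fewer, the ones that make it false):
is true only for:
  f=True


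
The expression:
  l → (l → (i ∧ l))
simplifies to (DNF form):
i ∨ ¬l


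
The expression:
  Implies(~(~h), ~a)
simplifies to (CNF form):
~a | ~h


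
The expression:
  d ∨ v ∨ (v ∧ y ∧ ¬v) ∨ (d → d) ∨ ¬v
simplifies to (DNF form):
True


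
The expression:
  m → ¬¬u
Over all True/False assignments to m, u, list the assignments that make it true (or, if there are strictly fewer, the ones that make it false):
is false only for:
  m=True, u=False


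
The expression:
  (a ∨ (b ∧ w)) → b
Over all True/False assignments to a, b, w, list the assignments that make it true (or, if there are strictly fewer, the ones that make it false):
is false only for:
  a=True, b=False, w=False;
  a=True, b=False, w=True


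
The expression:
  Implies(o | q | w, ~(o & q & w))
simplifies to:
~o | ~q | ~w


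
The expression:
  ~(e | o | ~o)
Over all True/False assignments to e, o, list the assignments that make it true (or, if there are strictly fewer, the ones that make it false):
is never true.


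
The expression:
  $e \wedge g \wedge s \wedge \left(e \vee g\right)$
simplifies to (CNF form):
$e \wedge g \wedge s$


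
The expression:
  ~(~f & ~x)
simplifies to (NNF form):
f | x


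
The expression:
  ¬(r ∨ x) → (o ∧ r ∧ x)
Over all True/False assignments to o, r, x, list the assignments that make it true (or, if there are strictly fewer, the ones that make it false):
is false only for:
  o=False, r=False, x=False;
  o=True, r=False, x=False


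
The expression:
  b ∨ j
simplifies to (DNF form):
b ∨ j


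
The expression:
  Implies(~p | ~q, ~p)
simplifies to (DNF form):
q | ~p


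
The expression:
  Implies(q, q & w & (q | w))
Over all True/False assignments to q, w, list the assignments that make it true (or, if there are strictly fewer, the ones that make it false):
is false only for:
  q=True, w=False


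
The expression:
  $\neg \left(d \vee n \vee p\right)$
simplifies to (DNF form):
$\neg d \wedge \neg n \wedge \neg p$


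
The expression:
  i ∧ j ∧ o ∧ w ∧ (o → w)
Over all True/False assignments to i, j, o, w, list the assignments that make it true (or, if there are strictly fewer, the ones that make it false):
is true only for:
  i=True, j=True, o=True, w=True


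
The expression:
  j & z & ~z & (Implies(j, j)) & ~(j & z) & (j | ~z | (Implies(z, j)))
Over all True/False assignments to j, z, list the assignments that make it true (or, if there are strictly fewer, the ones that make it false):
is never true.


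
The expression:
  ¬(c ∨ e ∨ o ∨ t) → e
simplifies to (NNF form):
c ∨ e ∨ o ∨ t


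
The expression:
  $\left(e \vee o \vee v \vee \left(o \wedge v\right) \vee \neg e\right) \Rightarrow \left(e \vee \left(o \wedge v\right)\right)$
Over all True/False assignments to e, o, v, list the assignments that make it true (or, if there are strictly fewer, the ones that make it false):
is false only for:
  e=False, o=False, v=False;
  e=False, o=False, v=True;
  e=False, o=True, v=False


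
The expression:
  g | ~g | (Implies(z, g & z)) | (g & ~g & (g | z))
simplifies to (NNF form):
True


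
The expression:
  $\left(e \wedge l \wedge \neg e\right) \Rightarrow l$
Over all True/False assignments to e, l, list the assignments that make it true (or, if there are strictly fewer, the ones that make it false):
is always true.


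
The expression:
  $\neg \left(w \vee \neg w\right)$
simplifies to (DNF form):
$\text{False}$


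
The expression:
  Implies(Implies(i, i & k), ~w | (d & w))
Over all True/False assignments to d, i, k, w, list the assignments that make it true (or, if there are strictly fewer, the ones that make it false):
is false only for:
  d=False, i=False, k=False, w=True;
  d=False, i=False, k=True, w=True;
  d=False, i=True, k=True, w=True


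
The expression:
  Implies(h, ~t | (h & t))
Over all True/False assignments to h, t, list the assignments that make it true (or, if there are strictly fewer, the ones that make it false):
is always true.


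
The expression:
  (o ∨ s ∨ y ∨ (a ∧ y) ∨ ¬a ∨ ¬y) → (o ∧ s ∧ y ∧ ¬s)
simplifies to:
False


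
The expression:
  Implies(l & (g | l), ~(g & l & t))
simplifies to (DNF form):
~g | ~l | ~t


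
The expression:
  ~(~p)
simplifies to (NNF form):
p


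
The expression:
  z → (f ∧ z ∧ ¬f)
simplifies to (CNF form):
¬z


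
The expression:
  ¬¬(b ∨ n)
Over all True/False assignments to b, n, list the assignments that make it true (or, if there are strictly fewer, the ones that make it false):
is false only for:
  b=False, n=False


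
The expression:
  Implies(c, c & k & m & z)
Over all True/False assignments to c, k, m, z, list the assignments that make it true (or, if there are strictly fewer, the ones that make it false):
is false only for:
  c=True, k=False, m=False, z=False;
  c=True, k=False, m=False, z=True;
  c=True, k=False, m=True, z=False;
  c=True, k=False, m=True, z=True;
  c=True, k=True, m=False, z=False;
  c=True, k=True, m=False, z=True;
  c=True, k=True, m=True, z=False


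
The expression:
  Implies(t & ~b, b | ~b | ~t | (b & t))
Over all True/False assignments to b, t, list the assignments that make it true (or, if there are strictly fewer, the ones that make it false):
is always true.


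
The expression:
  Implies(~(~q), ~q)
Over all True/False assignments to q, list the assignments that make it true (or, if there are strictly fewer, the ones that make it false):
is true only for:
  q=False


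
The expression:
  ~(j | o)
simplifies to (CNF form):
~j & ~o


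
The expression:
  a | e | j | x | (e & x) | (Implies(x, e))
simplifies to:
True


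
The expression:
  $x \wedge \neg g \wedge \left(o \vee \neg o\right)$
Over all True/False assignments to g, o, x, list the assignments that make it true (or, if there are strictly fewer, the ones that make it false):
is true only for:
  g=False, o=False, x=True;
  g=False, o=True, x=True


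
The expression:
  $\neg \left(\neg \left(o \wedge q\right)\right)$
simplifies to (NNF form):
$o \wedge q$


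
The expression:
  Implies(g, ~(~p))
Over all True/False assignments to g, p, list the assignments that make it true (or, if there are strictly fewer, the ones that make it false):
is false only for:
  g=True, p=False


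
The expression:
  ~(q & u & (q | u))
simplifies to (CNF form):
~q | ~u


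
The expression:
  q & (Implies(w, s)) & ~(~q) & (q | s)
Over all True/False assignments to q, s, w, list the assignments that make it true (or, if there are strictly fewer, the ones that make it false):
is true only for:
  q=True, s=False, w=False;
  q=True, s=True, w=False;
  q=True, s=True, w=True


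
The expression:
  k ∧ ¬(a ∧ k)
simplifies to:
k ∧ ¬a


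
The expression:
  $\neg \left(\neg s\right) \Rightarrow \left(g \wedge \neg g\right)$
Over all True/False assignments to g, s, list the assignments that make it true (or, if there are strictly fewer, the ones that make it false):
is true only for:
  g=False, s=False;
  g=True, s=False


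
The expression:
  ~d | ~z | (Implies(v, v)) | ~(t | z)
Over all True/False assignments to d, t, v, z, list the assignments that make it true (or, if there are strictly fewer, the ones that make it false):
is always true.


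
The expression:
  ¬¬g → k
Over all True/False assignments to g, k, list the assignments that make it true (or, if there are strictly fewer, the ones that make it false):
is false only for:
  g=True, k=False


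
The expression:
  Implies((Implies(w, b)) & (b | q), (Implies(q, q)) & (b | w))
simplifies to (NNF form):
b | w | ~q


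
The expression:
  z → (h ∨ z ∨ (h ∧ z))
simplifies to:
True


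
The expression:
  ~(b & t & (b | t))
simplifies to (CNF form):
~b | ~t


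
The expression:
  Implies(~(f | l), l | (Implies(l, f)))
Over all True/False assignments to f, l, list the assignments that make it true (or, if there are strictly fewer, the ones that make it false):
is always true.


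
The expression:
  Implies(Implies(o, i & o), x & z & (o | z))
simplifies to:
(x & z) | (o & ~i)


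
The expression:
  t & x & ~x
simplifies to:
False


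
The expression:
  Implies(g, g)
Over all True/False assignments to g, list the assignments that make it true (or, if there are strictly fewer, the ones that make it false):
is always true.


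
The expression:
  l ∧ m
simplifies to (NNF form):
l ∧ m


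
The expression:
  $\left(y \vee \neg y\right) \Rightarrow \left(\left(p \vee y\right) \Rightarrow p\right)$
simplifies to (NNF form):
$p \vee \neg y$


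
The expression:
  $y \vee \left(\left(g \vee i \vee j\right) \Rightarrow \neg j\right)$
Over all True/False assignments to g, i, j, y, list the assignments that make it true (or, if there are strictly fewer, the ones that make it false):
is false only for:
  g=False, i=False, j=True, y=False;
  g=False, i=True, j=True, y=False;
  g=True, i=False, j=True, y=False;
  g=True, i=True, j=True, y=False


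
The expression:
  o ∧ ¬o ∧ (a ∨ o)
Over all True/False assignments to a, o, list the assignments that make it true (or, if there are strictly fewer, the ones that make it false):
is never true.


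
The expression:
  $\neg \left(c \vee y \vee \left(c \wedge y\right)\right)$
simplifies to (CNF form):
$\neg c \wedge \neg y$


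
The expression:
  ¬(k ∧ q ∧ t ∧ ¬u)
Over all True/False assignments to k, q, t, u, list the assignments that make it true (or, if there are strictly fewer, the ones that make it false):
is false only for:
  k=True, q=True, t=True, u=False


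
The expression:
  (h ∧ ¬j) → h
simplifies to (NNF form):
True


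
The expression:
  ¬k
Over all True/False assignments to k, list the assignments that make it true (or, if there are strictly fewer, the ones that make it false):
is true only for:
  k=False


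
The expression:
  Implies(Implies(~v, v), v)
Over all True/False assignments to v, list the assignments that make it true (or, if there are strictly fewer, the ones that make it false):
is always true.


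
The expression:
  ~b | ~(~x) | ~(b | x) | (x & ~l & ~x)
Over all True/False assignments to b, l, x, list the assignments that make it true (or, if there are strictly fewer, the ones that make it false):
is false only for:
  b=True, l=False, x=False;
  b=True, l=True, x=False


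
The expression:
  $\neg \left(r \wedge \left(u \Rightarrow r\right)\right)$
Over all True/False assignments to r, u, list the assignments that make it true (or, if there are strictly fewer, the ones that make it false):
is true only for:
  r=False, u=False;
  r=False, u=True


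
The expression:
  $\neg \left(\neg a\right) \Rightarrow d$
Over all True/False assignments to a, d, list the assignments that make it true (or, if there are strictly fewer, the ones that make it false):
is false only for:
  a=True, d=False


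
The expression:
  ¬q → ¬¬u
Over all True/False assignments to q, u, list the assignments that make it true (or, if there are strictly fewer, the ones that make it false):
is false only for:
  q=False, u=False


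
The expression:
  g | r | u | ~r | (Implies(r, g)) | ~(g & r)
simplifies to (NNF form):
True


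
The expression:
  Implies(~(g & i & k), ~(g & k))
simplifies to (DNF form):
i | ~g | ~k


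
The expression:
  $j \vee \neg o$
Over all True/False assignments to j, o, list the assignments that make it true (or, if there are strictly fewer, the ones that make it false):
is false only for:
  j=False, o=True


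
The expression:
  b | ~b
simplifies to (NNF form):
True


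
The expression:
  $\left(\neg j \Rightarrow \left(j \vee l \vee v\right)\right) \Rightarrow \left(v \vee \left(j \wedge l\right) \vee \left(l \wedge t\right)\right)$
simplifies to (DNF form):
$v \vee \left(j \wedge l\right) \vee \left(t \wedge \neg j\right) \vee \left(\neg j \wedge \neg l\right)$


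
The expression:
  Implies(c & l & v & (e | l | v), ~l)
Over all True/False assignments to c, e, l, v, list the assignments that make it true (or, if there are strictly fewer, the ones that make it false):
is false only for:
  c=True, e=False, l=True, v=True;
  c=True, e=True, l=True, v=True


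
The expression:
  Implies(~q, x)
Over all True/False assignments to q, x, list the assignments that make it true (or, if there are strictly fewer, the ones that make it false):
is false only for:
  q=False, x=False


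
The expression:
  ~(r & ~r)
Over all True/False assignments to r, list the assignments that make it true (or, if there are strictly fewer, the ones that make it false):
is always true.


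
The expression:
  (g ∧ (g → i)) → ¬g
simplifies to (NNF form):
¬g ∨ ¬i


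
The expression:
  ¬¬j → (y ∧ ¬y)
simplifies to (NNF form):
¬j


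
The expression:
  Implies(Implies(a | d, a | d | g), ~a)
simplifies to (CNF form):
~a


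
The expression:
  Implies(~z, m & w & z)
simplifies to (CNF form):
z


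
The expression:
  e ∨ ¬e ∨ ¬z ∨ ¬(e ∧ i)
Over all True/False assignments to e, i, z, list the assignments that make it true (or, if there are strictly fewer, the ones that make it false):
is always true.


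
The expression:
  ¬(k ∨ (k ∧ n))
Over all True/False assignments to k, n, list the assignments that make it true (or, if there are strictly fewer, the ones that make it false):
is true only for:
  k=False, n=False;
  k=False, n=True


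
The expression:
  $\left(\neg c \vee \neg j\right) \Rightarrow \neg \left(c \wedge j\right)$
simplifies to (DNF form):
$\text{True}$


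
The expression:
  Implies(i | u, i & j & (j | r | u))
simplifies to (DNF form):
(i & j) | (~i & ~u)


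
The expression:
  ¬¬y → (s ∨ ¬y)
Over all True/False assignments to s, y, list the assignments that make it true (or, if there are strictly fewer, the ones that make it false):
is false only for:
  s=False, y=True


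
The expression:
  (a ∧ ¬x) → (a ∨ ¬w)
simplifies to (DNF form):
True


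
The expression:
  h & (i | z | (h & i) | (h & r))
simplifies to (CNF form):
h & (i | r | z)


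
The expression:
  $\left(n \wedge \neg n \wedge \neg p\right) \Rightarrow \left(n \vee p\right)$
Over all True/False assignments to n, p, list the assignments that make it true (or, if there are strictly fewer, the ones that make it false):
is always true.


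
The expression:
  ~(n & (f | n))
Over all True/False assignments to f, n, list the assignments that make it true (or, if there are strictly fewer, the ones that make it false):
is true only for:
  f=False, n=False;
  f=True, n=False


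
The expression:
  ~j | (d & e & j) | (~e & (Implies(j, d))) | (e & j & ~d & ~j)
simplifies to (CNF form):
d | ~j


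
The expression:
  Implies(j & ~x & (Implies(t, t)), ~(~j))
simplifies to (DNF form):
True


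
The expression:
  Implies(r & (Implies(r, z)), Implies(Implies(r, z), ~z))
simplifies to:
~r | ~z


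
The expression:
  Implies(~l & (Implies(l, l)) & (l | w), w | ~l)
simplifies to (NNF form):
True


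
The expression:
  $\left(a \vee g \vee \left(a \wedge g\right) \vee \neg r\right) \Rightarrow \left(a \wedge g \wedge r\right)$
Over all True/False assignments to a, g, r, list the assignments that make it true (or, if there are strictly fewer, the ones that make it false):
is true only for:
  a=False, g=False, r=True;
  a=True, g=True, r=True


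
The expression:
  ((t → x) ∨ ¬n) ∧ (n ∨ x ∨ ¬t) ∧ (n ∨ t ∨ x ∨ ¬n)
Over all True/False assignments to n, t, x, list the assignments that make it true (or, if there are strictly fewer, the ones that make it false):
is false only for:
  n=False, t=True, x=False;
  n=True, t=True, x=False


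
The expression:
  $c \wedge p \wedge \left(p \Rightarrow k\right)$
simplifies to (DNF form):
$c \wedge k \wedge p$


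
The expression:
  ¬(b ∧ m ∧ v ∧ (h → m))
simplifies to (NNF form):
¬b ∨ ¬m ∨ ¬v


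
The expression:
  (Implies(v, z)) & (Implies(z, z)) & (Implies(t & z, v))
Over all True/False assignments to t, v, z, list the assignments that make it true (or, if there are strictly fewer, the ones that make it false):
is false only for:
  t=False, v=True, z=False;
  t=True, v=False, z=True;
  t=True, v=True, z=False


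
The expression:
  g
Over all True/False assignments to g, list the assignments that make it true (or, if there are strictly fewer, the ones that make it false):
is true only for:
  g=True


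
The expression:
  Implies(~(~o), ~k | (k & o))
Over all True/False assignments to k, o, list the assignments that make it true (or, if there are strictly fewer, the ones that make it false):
is always true.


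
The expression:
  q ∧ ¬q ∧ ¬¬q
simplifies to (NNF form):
False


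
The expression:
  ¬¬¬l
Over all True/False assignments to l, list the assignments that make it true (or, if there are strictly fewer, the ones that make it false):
is true only for:
  l=False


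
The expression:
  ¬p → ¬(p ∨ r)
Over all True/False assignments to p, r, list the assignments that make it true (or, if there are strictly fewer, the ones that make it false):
is false only for:
  p=False, r=True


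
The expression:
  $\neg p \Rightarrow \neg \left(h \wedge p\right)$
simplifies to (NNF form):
$\text{True}$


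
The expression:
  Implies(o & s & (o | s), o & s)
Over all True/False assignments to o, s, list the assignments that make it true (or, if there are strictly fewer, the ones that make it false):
is always true.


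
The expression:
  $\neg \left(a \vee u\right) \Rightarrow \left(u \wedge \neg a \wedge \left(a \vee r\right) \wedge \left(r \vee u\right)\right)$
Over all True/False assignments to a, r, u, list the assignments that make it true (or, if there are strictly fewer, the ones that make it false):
is false only for:
  a=False, r=False, u=False;
  a=False, r=True, u=False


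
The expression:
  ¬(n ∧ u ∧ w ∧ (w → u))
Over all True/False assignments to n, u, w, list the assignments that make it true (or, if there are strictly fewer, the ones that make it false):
is false only for:
  n=True, u=True, w=True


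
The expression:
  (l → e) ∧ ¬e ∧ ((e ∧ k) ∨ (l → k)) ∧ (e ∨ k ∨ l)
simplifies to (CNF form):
k ∧ ¬e ∧ ¬l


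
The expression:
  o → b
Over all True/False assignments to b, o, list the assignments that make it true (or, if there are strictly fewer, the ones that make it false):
is false only for:
  b=False, o=True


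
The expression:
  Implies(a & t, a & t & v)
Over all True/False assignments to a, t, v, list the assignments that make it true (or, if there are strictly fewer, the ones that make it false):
is false only for:
  a=True, t=True, v=False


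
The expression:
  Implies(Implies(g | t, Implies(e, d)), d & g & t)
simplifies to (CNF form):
(d | e) & (g | t) & (g | ~d) & (t | ~d)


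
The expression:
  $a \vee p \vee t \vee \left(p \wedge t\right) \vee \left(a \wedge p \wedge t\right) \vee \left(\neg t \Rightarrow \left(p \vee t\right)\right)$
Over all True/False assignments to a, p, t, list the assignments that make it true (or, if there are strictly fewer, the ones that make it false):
is false only for:
  a=False, p=False, t=False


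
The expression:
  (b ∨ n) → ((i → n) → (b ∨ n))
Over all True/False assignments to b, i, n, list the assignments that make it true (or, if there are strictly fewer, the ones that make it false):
is always true.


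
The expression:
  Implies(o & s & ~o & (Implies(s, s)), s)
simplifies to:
True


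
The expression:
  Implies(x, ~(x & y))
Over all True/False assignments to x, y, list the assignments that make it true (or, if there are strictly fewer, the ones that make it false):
is false only for:
  x=True, y=True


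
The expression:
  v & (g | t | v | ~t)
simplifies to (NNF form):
v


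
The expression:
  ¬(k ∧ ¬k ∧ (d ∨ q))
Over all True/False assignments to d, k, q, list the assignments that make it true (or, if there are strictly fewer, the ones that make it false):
is always true.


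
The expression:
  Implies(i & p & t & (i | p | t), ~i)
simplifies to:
~i | ~p | ~t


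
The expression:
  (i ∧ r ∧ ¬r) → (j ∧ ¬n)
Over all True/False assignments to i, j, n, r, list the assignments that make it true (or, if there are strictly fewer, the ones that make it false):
is always true.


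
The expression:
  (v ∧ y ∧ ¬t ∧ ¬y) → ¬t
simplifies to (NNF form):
True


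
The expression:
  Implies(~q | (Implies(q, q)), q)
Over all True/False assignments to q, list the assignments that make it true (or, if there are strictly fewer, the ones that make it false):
is true only for:
  q=True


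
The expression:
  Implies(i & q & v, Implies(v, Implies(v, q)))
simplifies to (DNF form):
True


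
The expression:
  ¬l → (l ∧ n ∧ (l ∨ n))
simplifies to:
l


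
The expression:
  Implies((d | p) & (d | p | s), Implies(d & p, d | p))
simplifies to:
True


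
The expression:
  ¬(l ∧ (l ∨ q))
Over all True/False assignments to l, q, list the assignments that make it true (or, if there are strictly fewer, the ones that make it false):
is true only for:
  l=False, q=False;
  l=False, q=True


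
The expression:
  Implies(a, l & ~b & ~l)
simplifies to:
~a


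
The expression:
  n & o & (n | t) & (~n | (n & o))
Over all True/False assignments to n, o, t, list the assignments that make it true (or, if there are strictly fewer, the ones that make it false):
is true only for:
  n=True, o=True, t=False;
  n=True, o=True, t=True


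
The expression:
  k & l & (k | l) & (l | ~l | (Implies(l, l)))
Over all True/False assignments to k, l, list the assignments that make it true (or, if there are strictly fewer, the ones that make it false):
is true only for:
  k=True, l=True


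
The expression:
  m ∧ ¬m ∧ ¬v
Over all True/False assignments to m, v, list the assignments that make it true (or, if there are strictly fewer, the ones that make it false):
is never true.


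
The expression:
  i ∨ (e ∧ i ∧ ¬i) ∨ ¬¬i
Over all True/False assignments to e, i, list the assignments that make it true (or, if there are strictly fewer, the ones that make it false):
is true only for:
  e=False, i=True;
  e=True, i=True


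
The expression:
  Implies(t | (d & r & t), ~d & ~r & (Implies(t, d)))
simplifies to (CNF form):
~t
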